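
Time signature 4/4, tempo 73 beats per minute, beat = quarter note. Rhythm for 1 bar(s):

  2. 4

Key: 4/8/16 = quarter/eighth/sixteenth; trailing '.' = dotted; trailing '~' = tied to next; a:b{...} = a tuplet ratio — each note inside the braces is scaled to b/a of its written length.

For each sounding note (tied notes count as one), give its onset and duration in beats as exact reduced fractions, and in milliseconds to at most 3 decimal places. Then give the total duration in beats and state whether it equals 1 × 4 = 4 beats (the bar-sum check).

1) 0.0ms=0b +2465.753ms=3b
2) 2465.753ms=3b +821.918ms=1b
Σ=4b of 4 (73bpm 4/4) — PASS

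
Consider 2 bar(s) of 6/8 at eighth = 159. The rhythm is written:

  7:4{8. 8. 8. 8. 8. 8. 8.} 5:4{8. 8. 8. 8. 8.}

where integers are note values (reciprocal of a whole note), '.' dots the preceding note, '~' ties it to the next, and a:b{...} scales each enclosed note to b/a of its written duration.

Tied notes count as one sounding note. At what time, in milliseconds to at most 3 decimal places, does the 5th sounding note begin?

note 5 onset = 24/7b = 1293.801ms

1. 0.0ms @ 0 + 323.45ms (6/7)
2. 323.45ms @ 6/7 + 323.45ms (6/7)
3. 646.9ms @ 12/7 + 323.45ms (6/7)
4. 970.35ms @ 18/7 + 323.45ms (6/7)
5. 1293.801ms @ 24/7 + 323.45ms (6/7)
6. 1617.251ms @ 30/7 + 323.45ms (6/7)
7. 1940.701ms @ 36/7 + 323.45ms (6/7)
8. 2264.151ms @ 6 + 452.83ms (6/5)
9. 2716.981ms @ 36/5 + 452.83ms (6/5)
10. 3169.811ms @ 42/5 + 452.83ms (6/5)
11. 3622.642ms @ 48/5 + 452.83ms (6/5)
12. 4075.472ms @ 54/5 + 452.83ms (6/5)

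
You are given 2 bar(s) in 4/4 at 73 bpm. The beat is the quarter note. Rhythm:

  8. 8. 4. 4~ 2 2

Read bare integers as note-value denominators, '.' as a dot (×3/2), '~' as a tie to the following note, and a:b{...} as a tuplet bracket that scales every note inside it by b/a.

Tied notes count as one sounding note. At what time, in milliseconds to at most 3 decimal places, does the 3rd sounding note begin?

1. 0.0ms @ 0 + 616.438ms (3/4)
2. 616.438ms @ 3/4 + 616.438ms (3/4)
3. 1232.877ms @ 3/2 + 1232.877ms (3/2)
4. 2465.753ms @ 3 + 2465.753ms (3)
5. 4931.507ms @ 6 + 1643.836ms (2)

note 3 onset = 3/2b = 1232.877ms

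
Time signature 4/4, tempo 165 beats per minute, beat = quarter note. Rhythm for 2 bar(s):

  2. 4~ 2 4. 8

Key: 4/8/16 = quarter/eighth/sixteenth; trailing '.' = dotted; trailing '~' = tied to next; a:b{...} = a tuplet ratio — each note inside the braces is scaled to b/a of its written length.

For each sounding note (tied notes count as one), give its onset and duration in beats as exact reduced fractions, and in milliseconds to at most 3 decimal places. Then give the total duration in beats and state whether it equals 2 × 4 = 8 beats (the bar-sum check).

1) 0.0ms=0b +1090.909ms=3b
2) 1090.909ms=3b +1090.909ms=3b
3) 2181.818ms=6b +545.455ms=3/2b
4) 2727.273ms=15/2b +181.818ms=1/2b
Σ=8b of 8 (165bpm 4/4) — PASS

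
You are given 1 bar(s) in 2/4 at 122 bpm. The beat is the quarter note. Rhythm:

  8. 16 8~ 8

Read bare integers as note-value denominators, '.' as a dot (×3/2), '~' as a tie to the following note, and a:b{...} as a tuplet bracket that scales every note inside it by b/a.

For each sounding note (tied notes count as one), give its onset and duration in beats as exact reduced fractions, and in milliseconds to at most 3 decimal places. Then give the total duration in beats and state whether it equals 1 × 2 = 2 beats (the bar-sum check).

1) 0.0ms=0b +368.852ms=3/4b
2) 368.852ms=3/4b +122.951ms=1/4b
3) 491.803ms=1b +491.803ms=1b
Σ=2b of 2 (122bpm 2/4) — PASS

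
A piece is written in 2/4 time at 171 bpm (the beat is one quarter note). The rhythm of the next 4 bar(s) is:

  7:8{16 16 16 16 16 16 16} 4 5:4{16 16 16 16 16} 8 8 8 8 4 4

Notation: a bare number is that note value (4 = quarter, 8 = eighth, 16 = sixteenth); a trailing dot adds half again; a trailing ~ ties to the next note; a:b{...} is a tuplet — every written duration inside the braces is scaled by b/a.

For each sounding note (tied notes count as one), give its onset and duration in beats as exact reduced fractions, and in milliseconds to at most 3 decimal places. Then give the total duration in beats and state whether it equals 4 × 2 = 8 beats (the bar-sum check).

1) 0.0ms=0b +100.251ms=2/7b
2) 100.251ms=2/7b +100.251ms=2/7b
3) 200.501ms=4/7b +100.251ms=2/7b
4) 300.752ms=6/7b +100.251ms=2/7b
5) 401.003ms=8/7b +100.251ms=2/7b
6) 501.253ms=10/7b +100.251ms=2/7b
7) 601.504ms=12/7b +100.251ms=2/7b
8) 701.754ms=2b +350.877ms=1b
9) 1052.632ms=3b +70.175ms=1/5b
10) 1122.807ms=16/5b +70.175ms=1/5b
11) 1192.982ms=17/5b +70.175ms=1/5b
12) 1263.158ms=18/5b +70.175ms=1/5b
13) 1333.333ms=19/5b +70.175ms=1/5b
14) 1403.509ms=4b +175.439ms=1/2b
15) 1578.947ms=9/2b +175.439ms=1/2b
16) 1754.386ms=5b +175.439ms=1/2b
17) 1929.825ms=11/2b +175.439ms=1/2b
18) 2105.263ms=6b +350.877ms=1b
19) 2456.14ms=7b +350.877ms=1b
Σ=8b of 8 (171bpm 2/4) — PASS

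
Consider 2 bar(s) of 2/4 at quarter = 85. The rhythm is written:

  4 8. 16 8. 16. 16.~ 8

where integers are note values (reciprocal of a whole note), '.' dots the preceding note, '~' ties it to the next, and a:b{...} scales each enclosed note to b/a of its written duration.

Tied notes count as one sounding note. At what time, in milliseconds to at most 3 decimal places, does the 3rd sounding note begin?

1. 0.0ms @ 0 + 705.882ms (1)
2. 705.882ms @ 1 + 529.412ms (3/4)
3. 1235.294ms @ 7/4 + 176.471ms (1/4)
4. 1411.765ms @ 2 + 529.412ms (3/4)
5. 1941.176ms @ 11/4 + 264.706ms (3/8)
6. 2205.882ms @ 25/8 + 617.647ms (7/8)

note 3 onset = 7/4b = 1235.294ms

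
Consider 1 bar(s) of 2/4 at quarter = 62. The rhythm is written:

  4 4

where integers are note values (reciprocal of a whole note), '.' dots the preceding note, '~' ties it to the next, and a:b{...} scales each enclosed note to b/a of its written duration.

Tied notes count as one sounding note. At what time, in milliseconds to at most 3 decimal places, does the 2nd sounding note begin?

1. 0.0ms @ 0 + 967.742ms (1)
2. 967.742ms @ 1 + 967.742ms (1)

note 2 onset = 1b = 967.742ms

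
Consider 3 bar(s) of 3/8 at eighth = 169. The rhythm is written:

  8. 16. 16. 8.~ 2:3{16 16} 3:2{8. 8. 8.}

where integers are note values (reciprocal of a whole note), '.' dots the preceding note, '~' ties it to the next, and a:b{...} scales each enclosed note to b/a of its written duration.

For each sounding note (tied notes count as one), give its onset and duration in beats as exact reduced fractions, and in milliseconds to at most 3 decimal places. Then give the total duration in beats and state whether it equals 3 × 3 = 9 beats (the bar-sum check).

1) 0.0ms=0b +532.544ms=3/2b
2) 532.544ms=3/2b +266.272ms=3/4b
3) 798.817ms=9/4b +266.272ms=3/4b
4) 1065.089ms=3b +798.817ms=9/4b
5) 1863.905ms=21/4b +266.272ms=3/4b
6) 2130.178ms=6b +355.03ms=1b
7) 2485.207ms=7b +355.03ms=1b
8) 2840.237ms=8b +355.03ms=1b
Σ=9b of 9 (169bpm 3/8) — PASS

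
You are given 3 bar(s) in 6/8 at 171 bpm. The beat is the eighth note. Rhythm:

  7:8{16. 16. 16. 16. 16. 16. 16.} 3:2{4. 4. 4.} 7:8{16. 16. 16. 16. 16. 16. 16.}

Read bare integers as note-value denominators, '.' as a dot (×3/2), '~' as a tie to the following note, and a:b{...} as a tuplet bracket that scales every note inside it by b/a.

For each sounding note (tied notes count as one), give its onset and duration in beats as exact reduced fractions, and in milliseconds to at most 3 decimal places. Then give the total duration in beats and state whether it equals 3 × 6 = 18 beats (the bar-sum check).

1) 0.0ms=0b +300.752ms=6/7b
2) 300.752ms=6/7b +300.752ms=6/7b
3) 601.504ms=12/7b +300.752ms=6/7b
4) 902.256ms=18/7b +300.752ms=6/7b
5) 1203.008ms=24/7b +300.752ms=6/7b
6) 1503.759ms=30/7b +300.752ms=6/7b
7) 1804.511ms=36/7b +300.752ms=6/7b
8) 2105.263ms=6b +701.754ms=2b
9) 2807.018ms=8b +701.754ms=2b
10) 3508.772ms=10b +701.754ms=2b
11) 4210.526ms=12b +300.752ms=6/7b
12) 4511.278ms=90/7b +300.752ms=6/7b
13) 4812.03ms=96/7b +300.752ms=6/7b
14) 5112.782ms=102/7b +300.752ms=6/7b
15) 5413.534ms=108/7b +300.752ms=6/7b
16) 5714.286ms=114/7b +300.752ms=6/7b
17) 6015.038ms=120/7b +300.752ms=6/7b
Σ=18b of 18 (171bpm 6/8) — PASS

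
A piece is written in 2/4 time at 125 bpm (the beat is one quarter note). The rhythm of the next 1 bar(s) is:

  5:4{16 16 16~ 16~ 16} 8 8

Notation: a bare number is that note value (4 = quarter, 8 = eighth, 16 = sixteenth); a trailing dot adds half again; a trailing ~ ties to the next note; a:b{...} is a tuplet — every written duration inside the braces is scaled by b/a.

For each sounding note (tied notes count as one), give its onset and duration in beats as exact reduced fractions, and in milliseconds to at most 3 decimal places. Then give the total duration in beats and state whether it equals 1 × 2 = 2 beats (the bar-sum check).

1) 0.0ms=0b +96.0ms=1/5b
2) 96.0ms=1/5b +96.0ms=1/5b
3) 192.0ms=2/5b +288.0ms=3/5b
4) 480.0ms=1b +240.0ms=1/2b
5) 720.0ms=3/2b +240.0ms=1/2b
Σ=2b of 2 (125bpm 2/4) — PASS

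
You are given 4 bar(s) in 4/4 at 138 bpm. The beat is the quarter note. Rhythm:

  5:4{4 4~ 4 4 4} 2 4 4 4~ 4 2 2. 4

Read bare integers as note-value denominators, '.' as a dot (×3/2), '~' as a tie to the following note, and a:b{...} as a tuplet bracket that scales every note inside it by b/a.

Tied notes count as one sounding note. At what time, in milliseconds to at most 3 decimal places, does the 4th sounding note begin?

1. 0.0ms @ 0 + 347.826ms (4/5)
2. 347.826ms @ 4/5 + 695.652ms (8/5)
3. 1043.478ms @ 12/5 + 347.826ms (4/5)
4. 1391.304ms @ 16/5 + 347.826ms (4/5)
5. 1739.13ms @ 4 + 869.565ms (2)
6. 2608.696ms @ 6 + 434.783ms (1)
7. 3043.478ms @ 7 + 434.783ms (1)
8. 3478.261ms @ 8 + 869.565ms (2)
9. 4347.826ms @ 10 + 869.565ms (2)
10. 5217.391ms @ 12 + 1304.348ms (3)
11. 6521.739ms @ 15 + 434.783ms (1)

note 4 onset = 16/5b = 1391.304ms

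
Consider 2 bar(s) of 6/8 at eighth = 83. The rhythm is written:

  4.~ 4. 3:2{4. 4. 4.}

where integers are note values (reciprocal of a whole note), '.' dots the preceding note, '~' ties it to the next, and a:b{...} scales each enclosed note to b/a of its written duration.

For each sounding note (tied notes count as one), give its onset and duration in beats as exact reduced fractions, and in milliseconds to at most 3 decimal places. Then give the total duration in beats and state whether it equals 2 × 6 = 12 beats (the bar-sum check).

1) 0.0ms=0b +4337.349ms=6b
2) 4337.349ms=6b +1445.783ms=2b
3) 5783.133ms=8b +1445.783ms=2b
4) 7228.916ms=10b +1445.783ms=2b
Σ=12b of 12 (83bpm 6/8) — PASS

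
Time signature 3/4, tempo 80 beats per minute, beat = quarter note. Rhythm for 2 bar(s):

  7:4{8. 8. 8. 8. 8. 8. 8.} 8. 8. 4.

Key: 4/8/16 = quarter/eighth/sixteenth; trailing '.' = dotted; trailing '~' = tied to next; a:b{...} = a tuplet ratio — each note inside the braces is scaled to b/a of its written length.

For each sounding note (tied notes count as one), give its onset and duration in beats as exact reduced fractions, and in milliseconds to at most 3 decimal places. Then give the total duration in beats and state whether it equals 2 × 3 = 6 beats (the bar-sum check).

1) 0.0ms=0b +321.429ms=3/7b
2) 321.429ms=3/7b +321.429ms=3/7b
3) 642.857ms=6/7b +321.429ms=3/7b
4) 964.286ms=9/7b +321.429ms=3/7b
5) 1285.714ms=12/7b +321.429ms=3/7b
6) 1607.143ms=15/7b +321.429ms=3/7b
7) 1928.571ms=18/7b +321.429ms=3/7b
8) 2250.0ms=3b +562.5ms=3/4b
9) 2812.5ms=15/4b +562.5ms=3/4b
10) 3375.0ms=9/2b +1125.0ms=3/2b
Σ=6b of 6 (80bpm 3/4) — PASS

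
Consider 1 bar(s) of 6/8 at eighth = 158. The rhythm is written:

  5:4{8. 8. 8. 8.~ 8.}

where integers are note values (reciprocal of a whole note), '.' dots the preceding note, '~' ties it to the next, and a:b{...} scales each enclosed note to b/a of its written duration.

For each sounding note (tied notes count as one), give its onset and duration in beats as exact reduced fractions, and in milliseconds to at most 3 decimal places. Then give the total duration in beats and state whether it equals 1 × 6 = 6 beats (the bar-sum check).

1) 0.0ms=0b +455.696ms=6/5b
2) 455.696ms=6/5b +455.696ms=6/5b
3) 911.392ms=12/5b +455.696ms=6/5b
4) 1367.089ms=18/5b +911.392ms=12/5b
Σ=6b of 6 (158bpm 6/8) — PASS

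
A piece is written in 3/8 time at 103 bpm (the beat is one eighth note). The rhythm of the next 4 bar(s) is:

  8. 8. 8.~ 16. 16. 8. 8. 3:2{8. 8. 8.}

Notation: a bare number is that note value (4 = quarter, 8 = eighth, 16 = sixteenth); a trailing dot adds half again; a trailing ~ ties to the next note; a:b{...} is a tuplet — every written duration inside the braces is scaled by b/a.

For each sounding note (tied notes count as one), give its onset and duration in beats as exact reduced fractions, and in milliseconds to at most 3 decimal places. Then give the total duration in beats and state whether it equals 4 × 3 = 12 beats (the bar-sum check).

1) 0.0ms=0b +873.786ms=3/2b
2) 873.786ms=3/2b +873.786ms=3/2b
3) 1747.573ms=3b +1310.68ms=9/4b
4) 3058.252ms=21/4b +436.893ms=3/4b
5) 3495.146ms=6b +873.786ms=3/2b
6) 4368.932ms=15/2b +873.786ms=3/2b
7) 5242.718ms=9b +582.524ms=1b
8) 5825.243ms=10b +582.524ms=1b
9) 6407.767ms=11b +582.524ms=1b
Σ=12b of 12 (103bpm 3/8) — PASS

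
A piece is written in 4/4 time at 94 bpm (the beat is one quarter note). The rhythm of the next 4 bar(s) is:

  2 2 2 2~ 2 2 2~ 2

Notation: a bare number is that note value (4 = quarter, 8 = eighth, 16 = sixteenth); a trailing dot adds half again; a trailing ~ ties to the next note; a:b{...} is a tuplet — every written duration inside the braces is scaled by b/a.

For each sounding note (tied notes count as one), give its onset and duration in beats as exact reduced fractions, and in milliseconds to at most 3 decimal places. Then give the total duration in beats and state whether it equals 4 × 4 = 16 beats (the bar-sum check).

1) 0.0ms=0b +1276.596ms=2b
2) 1276.596ms=2b +1276.596ms=2b
3) 2553.191ms=4b +1276.596ms=2b
4) 3829.787ms=6b +2553.191ms=4b
5) 6382.979ms=10b +1276.596ms=2b
6) 7659.574ms=12b +2553.191ms=4b
Σ=16b of 16 (94bpm 4/4) — PASS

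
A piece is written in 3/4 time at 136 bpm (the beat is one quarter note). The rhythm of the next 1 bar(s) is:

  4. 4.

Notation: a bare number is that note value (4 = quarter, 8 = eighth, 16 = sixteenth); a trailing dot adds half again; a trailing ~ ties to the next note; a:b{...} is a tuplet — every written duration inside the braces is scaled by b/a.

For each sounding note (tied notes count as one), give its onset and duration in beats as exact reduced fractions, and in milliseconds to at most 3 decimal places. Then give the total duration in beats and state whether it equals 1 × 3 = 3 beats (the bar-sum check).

1) 0.0ms=0b +661.765ms=3/2b
2) 661.765ms=3/2b +661.765ms=3/2b
Σ=3b of 3 (136bpm 3/4) — PASS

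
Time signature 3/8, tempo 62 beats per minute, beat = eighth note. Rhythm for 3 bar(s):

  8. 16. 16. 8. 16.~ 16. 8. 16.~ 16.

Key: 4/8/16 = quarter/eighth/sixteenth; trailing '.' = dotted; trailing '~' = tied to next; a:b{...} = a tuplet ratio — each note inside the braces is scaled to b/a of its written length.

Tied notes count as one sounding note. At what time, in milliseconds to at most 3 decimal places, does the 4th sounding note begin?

1. 0.0ms @ 0 + 1451.613ms (3/2)
2. 1451.613ms @ 3/2 + 725.806ms (3/4)
3. 2177.419ms @ 9/4 + 725.806ms (3/4)
4. 2903.226ms @ 3 + 1451.613ms (3/2)
5. 4354.839ms @ 9/2 + 1451.613ms (3/2)
6. 5806.452ms @ 6 + 1451.613ms (3/2)
7. 7258.065ms @ 15/2 + 1451.613ms (3/2)

note 4 onset = 3b = 2903.226ms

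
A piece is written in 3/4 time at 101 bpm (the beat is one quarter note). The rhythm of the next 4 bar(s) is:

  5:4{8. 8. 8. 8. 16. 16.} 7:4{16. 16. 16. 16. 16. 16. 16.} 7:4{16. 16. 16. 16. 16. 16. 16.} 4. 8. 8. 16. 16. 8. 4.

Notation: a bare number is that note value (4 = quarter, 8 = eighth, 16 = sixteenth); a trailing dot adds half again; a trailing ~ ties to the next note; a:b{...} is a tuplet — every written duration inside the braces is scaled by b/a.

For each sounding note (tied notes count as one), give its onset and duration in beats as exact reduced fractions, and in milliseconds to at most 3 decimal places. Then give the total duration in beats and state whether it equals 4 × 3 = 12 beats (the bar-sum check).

1) 0.0ms=0b +356.436ms=3/5b
2) 356.436ms=3/5b +356.436ms=3/5b
3) 712.871ms=6/5b +356.436ms=3/5b
4) 1069.307ms=9/5b +356.436ms=3/5b
5) 1425.743ms=12/5b +178.218ms=3/10b
6) 1603.96ms=27/10b +178.218ms=3/10b
7) 1782.178ms=3b +127.298ms=3/14b
8) 1909.477ms=45/14b +127.298ms=3/14b
9) 2036.775ms=24/7b +127.298ms=3/14b
10) 2164.074ms=51/14b +127.298ms=3/14b
11) 2291.372ms=27/7b +127.298ms=3/14b
12) 2418.67ms=57/14b +127.298ms=3/14b
13) 2545.969ms=30/7b +127.298ms=3/14b
14) 2673.267ms=9/2b +127.298ms=3/14b
15) 2800.566ms=33/7b +127.298ms=3/14b
16) 2927.864ms=69/14b +127.298ms=3/14b
17) 3055.163ms=36/7b +127.298ms=3/14b
18) 3182.461ms=75/14b +127.298ms=3/14b
19) 3309.76ms=39/7b +127.298ms=3/14b
20) 3437.058ms=81/14b +127.298ms=3/14b
21) 3564.356ms=6b +891.089ms=3/2b
22) 4455.446ms=15/2b +445.545ms=3/4b
23) 4900.99ms=33/4b +445.545ms=3/4b
24) 5346.535ms=9b +222.772ms=3/8b
25) 5569.307ms=75/8b +222.772ms=3/8b
26) 5792.079ms=39/4b +445.545ms=3/4b
27) 6237.624ms=21/2b +891.089ms=3/2b
Σ=12b of 12 (101bpm 3/4) — PASS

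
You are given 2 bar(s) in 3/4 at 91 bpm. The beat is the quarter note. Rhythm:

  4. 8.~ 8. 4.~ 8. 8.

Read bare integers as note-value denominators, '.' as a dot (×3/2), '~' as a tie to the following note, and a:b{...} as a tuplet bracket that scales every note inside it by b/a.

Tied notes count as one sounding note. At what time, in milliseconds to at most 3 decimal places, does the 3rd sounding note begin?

1. 0.0ms @ 0 + 989.011ms (3/2)
2. 989.011ms @ 3/2 + 989.011ms (3/2)
3. 1978.022ms @ 3 + 1483.516ms (9/4)
4. 3461.538ms @ 21/4 + 494.505ms (3/4)

note 3 onset = 3b = 1978.022ms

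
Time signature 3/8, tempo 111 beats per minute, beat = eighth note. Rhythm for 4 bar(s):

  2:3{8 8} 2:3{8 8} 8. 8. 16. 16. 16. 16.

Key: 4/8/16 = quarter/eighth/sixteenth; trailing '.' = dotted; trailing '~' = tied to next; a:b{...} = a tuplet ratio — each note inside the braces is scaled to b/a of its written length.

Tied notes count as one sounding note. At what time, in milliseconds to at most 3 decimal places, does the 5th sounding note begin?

1. 0.0ms @ 0 + 810.811ms (3/2)
2. 810.811ms @ 3/2 + 810.811ms (3/2)
3. 1621.622ms @ 3 + 810.811ms (3/2)
4. 2432.432ms @ 9/2 + 810.811ms (3/2)
5. 3243.243ms @ 6 + 810.811ms (3/2)
6. 4054.054ms @ 15/2 + 810.811ms (3/2)
7. 4864.865ms @ 9 + 405.405ms (3/4)
8. 5270.27ms @ 39/4 + 405.405ms (3/4)
9. 5675.676ms @ 21/2 + 405.405ms (3/4)
10. 6081.081ms @ 45/4 + 405.405ms (3/4)

note 5 onset = 6b = 3243.243ms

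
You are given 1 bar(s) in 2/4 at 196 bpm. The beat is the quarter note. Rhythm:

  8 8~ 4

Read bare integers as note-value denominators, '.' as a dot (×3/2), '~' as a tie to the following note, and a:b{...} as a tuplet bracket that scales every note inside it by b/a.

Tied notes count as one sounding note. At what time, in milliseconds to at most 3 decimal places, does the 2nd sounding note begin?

1. 0.0ms @ 0 + 153.061ms (1/2)
2. 153.061ms @ 1/2 + 459.184ms (3/2)

note 2 onset = 1/2b = 153.061ms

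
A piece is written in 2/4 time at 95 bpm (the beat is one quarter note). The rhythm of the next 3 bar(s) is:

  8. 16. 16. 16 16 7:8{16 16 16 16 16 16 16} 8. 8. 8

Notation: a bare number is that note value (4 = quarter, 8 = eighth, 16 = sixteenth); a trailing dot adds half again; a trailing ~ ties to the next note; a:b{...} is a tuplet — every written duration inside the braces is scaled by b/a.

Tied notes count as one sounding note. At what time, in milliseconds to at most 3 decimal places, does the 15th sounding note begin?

1. 0.0ms @ 0 + 473.684ms (3/4)
2. 473.684ms @ 3/4 + 236.842ms (3/8)
3. 710.526ms @ 9/8 + 236.842ms (3/8)
4. 947.368ms @ 3/2 + 157.895ms (1/4)
5. 1105.263ms @ 7/4 + 157.895ms (1/4)
6. 1263.158ms @ 2 + 180.451ms (2/7)
7. 1443.609ms @ 16/7 + 180.451ms (2/7)
8. 1624.06ms @ 18/7 + 180.451ms (2/7)
9. 1804.511ms @ 20/7 + 180.451ms (2/7)
10. 1984.962ms @ 22/7 + 180.451ms (2/7)
11. 2165.414ms @ 24/7 + 180.451ms (2/7)
12. 2345.865ms @ 26/7 + 180.451ms (2/7)
13. 2526.316ms @ 4 + 473.684ms (3/4)
14. 3000.0ms @ 19/4 + 473.684ms (3/4)
15. 3473.684ms @ 11/2 + 315.789ms (1/2)

note 15 onset = 11/2b = 3473.684ms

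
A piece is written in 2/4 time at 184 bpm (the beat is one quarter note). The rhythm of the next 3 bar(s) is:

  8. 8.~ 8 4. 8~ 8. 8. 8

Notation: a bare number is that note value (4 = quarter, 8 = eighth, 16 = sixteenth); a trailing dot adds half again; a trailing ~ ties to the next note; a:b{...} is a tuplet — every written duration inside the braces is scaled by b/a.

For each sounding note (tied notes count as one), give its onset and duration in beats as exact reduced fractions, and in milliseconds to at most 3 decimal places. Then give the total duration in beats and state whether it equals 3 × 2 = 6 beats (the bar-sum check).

1) 0.0ms=0b +244.565ms=3/4b
2) 244.565ms=3/4b +407.609ms=5/4b
3) 652.174ms=2b +489.13ms=3/2b
4) 1141.304ms=7/2b +407.609ms=5/4b
5) 1548.913ms=19/4b +244.565ms=3/4b
6) 1793.478ms=11/2b +163.043ms=1/2b
Σ=6b of 6 (184bpm 2/4) — PASS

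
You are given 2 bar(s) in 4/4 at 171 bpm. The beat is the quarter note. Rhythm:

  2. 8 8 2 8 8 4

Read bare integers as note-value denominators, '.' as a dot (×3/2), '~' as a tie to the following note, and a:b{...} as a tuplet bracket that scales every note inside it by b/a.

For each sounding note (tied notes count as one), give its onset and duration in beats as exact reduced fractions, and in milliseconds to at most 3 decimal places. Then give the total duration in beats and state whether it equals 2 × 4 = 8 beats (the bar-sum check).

1) 0.0ms=0b +1052.632ms=3b
2) 1052.632ms=3b +175.439ms=1/2b
3) 1228.07ms=7/2b +175.439ms=1/2b
4) 1403.509ms=4b +701.754ms=2b
5) 2105.263ms=6b +175.439ms=1/2b
6) 2280.702ms=13/2b +175.439ms=1/2b
7) 2456.14ms=7b +350.877ms=1b
Σ=8b of 8 (171bpm 4/4) — PASS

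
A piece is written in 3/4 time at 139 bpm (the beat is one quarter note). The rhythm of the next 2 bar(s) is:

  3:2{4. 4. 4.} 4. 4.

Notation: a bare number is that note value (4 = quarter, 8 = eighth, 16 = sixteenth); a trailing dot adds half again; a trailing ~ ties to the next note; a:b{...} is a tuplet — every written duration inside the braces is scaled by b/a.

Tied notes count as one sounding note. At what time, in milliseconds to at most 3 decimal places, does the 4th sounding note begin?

note 4 onset = 3b = 1294.964ms

1. 0.0ms @ 0 + 431.655ms (1)
2. 431.655ms @ 1 + 431.655ms (1)
3. 863.309ms @ 2 + 431.655ms (1)
4. 1294.964ms @ 3 + 647.482ms (3/2)
5. 1942.446ms @ 9/2 + 647.482ms (3/2)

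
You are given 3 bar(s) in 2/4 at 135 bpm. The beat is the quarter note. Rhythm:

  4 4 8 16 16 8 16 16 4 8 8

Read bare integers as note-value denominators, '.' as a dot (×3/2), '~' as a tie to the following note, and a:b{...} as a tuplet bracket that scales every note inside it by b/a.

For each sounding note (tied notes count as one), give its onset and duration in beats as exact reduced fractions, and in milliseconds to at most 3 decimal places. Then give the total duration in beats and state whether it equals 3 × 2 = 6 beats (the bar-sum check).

1) 0.0ms=0b +444.444ms=1b
2) 444.444ms=1b +444.444ms=1b
3) 888.889ms=2b +222.222ms=1/2b
4) 1111.111ms=5/2b +111.111ms=1/4b
5) 1222.222ms=11/4b +111.111ms=1/4b
6) 1333.333ms=3b +222.222ms=1/2b
7) 1555.556ms=7/2b +111.111ms=1/4b
8) 1666.667ms=15/4b +111.111ms=1/4b
9) 1777.778ms=4b +444.444ms=1b
10) 2222.222ms=5b +222.222ms=1/2b
11) 2444.444ms=11/2b +222.222ms=1/2b
Σ=6b of 6 (135bpm 2/4) — PASS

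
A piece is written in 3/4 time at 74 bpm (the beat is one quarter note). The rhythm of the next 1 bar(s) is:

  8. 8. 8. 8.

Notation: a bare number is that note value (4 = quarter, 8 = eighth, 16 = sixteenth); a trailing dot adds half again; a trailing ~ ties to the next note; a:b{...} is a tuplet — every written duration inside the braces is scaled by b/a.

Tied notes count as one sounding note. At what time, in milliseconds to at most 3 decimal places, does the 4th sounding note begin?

note 4 onset = 9/4b = 1824.324ms

1. 0.0ms @ 0 + 608.108ms (3/4)
2. 608.108ms @ 3/4 + 608.108ms (3/4)
3. 1216.216ms @ 3/2 + 608.108ms (3/4)
4. 1824.324ms @ 9/4 + 608.108ms (3/4)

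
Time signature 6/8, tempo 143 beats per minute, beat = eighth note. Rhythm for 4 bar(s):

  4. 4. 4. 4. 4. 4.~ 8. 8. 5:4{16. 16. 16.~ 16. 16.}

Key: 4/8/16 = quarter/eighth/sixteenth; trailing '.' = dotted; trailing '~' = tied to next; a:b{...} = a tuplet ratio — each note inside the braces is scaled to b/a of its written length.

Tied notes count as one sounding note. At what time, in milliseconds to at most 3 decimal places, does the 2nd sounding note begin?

note 2 onset = 3b = 1258.741ms

1. 0.0ms @ 0 + 1258.741ms (3)
2. 1258.741ms @ 3 + 1258.741ms (3)
3. 2517.483ms @ 6 + 1258.741ms (3)
4. 3776.224ms @ 9 + 1258.741ms (3)
5. 5034.965ms @ 12 + 1258.741ms (3)
6. 6293.706ms @ 15 + 1888.112ms (9/2)
7. 8181.818ms @ 39/2 + 629.371ms (3/2)
8. 8811.189ms @ 21 + 251.748ms (3/5)
9. 9062.937ms @ 108/5 + 251.748ms (3/5)
10. 9314.685ms @ 111/5 + 503.497ms (6/5)
11. 9818.182ms @ 117/5 + 251.748ms (3/5)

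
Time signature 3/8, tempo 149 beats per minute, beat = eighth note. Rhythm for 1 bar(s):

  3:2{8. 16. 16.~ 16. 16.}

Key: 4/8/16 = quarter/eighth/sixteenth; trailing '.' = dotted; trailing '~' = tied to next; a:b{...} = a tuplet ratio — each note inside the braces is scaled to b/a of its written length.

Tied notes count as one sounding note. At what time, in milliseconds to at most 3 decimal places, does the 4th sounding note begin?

note 4 onset = 5/2b = 1006.711ms

1. 0.0ms @ 0 + 402.685ms (1)
2. 402.685ms @ 1 + 201.342ms (1/2)
3. 604.027ms @ 3/2 + 402.685ms (1)
4. 1006.711ms @ 5/2 + 201.342ms (1/2)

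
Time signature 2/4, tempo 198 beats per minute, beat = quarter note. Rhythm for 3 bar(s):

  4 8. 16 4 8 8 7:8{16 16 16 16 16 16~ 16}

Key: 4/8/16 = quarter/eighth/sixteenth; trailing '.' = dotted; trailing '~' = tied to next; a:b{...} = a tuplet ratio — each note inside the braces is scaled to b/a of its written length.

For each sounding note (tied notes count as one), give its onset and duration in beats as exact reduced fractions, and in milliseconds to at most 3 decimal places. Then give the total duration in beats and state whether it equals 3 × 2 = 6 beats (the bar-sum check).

1) 0.0ms=0b +303.03ms=1b
2) 303.03ms=1b +227.273ms=3/4b
3) 530.303ms=7/4b +75.758ms=1/4b
4) 606.061ms=2b +303.03ms=1b
5) 909.091ms=3b +151.515ms=1/2b
6) 1060.606ms=7/2b +151.515ms=1/2b
7) 1212.121ms=4b +86.58ms=2/7b
8) 1298.701ms=30/7b +86.58ms=2/7b
9) 1385.281ms=32/7b +86.58ms=2/7b
10) 1471.861ms=34/7b +86.58ms=2/7b
11) 1558.442ms=36/7b +86.58ms=2/7b
12) 1645.022ms=38/7b +173.16ms=4/7b
Σ=6b of 6 (198bpm 2/4) — PASS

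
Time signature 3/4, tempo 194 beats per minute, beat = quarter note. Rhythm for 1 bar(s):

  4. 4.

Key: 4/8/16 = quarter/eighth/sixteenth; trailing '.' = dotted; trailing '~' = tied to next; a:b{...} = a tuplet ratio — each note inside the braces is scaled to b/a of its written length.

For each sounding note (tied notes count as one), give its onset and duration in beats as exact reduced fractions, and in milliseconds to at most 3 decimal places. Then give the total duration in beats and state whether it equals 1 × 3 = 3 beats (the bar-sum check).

1) 0.0ms=0b +463.918ms=3/2b
2) 463.918ms=3/2b +463.918ms=3/2b
Σ=3b of 3 (194bpm 3/4) — PASS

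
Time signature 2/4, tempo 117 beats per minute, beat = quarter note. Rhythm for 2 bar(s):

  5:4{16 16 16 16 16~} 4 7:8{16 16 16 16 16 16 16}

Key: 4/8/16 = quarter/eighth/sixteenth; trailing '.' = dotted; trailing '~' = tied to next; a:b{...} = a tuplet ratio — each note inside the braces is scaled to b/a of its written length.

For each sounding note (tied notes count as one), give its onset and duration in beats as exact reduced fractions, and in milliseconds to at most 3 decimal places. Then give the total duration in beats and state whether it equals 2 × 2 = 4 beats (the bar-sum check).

1) 0.0ms=0b +102.564ms=1/5b
2) 102.564ms=1/5b +102.564ms=1/5b
3) 205.128ms=2/5b +102.564ms=1/5b
4) 307.692ms=3/5b +102.564ms=1/5b
5) 410.256ms=4/5b +615.385ms=6/5b
6) 1025.641ms=2b +146.52ms=2/7b
7) 1172.161ms=16/7b +146.52ms=2/7b
8) 1318.681ms=18/7b +146.52ms=2/7b
9) 1465.201ms=20/7b +146.52ms=2/7b
10) 1611.722ms=22/7b +146.52ms=2/7b
11) 1758.242ms=24/7b +146.52ms=2/7b
12) 1904.762ms=26/7b +146.52ms=2/7b
Σ=4b of 4 (117bpm 2/4) — PASS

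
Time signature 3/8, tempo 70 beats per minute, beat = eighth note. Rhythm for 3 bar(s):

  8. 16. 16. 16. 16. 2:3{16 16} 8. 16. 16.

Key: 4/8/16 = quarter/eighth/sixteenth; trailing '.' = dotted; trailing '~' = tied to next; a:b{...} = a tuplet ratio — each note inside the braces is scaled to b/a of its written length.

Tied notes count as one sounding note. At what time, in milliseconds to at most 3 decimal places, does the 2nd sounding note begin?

note 2 onset = 3/2b = 1285.714ms

1. 0.0ms @ 0 + 1285.714ms (3/2)
2. 1285.714ms @ 3/2 + 642.857ms (3/4)
3. 1928.571ms @ 9/4 + 642.857ms (3/4)
4. 2571.429ms @ 3 + 642.857ms (3/4)
5. 3214.286ms @ 15/4 + 642.857ms (3/4)
6. 3857.143ms @ 9/2 + 642.857ms (3/4)
7. 4500.0ms @ 21/4 + 642.857ms (3/4)
8. 5142.857ms @ 6 + 1285.714ms (3/2)
9. 6428.571ms @ 15/2 + 642.857ms (3/4)
10. 7071.429ms @ 33/4 + 642.857ms (3/4)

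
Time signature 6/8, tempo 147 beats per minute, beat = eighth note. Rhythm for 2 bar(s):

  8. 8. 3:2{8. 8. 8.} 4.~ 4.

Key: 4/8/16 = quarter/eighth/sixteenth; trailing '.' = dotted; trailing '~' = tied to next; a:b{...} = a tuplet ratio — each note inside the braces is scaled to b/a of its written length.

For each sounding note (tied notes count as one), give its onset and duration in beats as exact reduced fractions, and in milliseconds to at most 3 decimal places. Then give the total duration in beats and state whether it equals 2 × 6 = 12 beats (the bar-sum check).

1) 0.0ms=0b +612.245ms=3/2b
2) 612.245ms=3/2b +612.245ms=3/2b
3) 1224.49ms=3b +408.163ms=1b
4) 1632.653ms=4b +408.163ms=1b
5) 2040.816ms=5b +408.163ms=1b
6) 2448.98ms=6b +2448.98ms=6b
Σ=12b of 12 (147bpm 6/8) — PASS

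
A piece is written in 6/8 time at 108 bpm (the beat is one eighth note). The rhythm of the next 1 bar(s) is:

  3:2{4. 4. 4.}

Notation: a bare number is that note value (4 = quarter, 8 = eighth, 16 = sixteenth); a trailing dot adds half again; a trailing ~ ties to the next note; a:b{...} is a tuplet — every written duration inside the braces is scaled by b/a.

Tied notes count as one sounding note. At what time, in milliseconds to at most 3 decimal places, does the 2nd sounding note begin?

1. 0.0ms @ 0 + 1111.111ms (2)
2. 1111.111ms @ 2 + 1111.111ms (2)
3. 2222.222ms @ 4 + 1111.111ms (2)

note 2 onset = 2b = 1111.111ms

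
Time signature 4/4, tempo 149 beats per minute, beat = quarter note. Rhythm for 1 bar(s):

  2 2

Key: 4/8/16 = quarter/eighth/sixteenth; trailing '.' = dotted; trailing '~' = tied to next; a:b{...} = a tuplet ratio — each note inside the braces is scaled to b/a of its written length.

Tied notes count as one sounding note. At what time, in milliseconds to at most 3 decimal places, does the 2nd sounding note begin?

note 2 onset = 2b = 805.369ms

1. 0.0ms @ 0 + 805.369ms (2)
2. 805.369ms @ 2 + 805.369ms (2)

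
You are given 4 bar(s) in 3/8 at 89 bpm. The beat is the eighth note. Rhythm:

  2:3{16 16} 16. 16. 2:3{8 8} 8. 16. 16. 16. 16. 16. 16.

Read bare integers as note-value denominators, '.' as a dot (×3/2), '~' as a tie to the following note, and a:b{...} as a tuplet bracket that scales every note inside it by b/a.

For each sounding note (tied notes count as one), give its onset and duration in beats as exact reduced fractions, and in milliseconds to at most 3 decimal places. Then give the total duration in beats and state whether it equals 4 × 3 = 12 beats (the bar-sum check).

1) 0.0ms=0b +505.618ms=3/4b
2) 505.618ms=3/4b +505.618ms=3/4b
3) 1011.236ms=3/2b +505.618ms=3/4b
4) 1516.854ms=9/4b +505.618ms=3/4b
5) 2022.472ms=3b +1011.236ms=3/2b
6) 3033.708ms=9/2b +1011.236ms=3/2b
7) 4044.944ms=6b +1011.236ms=3/2b
8) 5056.18ms=15/2b +505.618ms=3/4b
9) 5561.798ms=33/4b +505.618ms=3/4b
10) 6067.416ms=9b +505.618ms=3/4b
11) 6573.034ms=39/4b +505.618ms=3/4b
12) 7078.652ms=21/2b +505.618ms=3/4b
13) 7584.27ms=45/4b +505.618ms=3/4b
Σ=12b of 12 (89bpm 3/8) — PASS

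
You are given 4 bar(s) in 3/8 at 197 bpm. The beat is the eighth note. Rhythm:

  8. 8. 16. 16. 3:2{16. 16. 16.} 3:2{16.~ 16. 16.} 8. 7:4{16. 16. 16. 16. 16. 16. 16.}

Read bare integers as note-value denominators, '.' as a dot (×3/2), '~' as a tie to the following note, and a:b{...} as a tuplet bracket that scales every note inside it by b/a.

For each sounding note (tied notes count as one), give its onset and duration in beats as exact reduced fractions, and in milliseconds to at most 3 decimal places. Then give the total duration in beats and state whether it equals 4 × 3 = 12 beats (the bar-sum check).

1) 0.0ms=0b +456.853ms=3/2b
2) 456.853ms=3/2b +456.853ms=3/2b
3) 913.706ms=3b +228.426ms=3/4b
4) 1142.132ms=15/4b +228.426ms=3/4b
5) 1370.558ms=9/2b +152.284ms=1/2b
6) 1522.843ms=5b +152.284ms=1/2b
7) 1675.127ms=11/2b +152.284ms=1/2b
8) 1827.411ms=6b +304.569ms=1b
9) 2131.98ms=7b +152.284ms=1/2b
10) 2284.264ms=15/2b +456.853ms=3/2b
11) 2741.117ms=9b +130.529ms=3/7b
12) 2871.646ms=66/7b +130.529ms=3/7b
13) 3002.175ms=69/7b +130.529ms=3/7b
14) 3132.705ms=72/7b +130.529ms=3/7b
15) 3263.234ms=75/7b +130.529ms=3/7b
16) 3393.764ms=78/7b +130.529ms=3/7b
17) 3524.293ms=81/7b +130.529ms=3/7b
Σ=12b of 12 (197bpm 3/8) — PASS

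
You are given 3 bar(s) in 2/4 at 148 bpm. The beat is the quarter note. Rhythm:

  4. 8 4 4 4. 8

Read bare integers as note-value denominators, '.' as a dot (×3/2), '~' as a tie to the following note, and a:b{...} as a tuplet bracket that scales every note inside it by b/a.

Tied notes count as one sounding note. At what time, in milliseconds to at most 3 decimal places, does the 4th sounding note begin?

note 4 onset = 3b = 1216.216ms

1. 0.0ms @ 0 + 608.108ms (3/2)
2. 608.108ms @ 3/2 + 202.703ms (1/2)
3. 810.811ms @ 2 + 405.405ms (1)
4. 1216.216ms @ 3 + 405.405ms (1)
5. 1621.622ms @ 4 + 608.108ms (3/2)
6. 2229.73ms @ 11/2 + 202.703ms (1/2)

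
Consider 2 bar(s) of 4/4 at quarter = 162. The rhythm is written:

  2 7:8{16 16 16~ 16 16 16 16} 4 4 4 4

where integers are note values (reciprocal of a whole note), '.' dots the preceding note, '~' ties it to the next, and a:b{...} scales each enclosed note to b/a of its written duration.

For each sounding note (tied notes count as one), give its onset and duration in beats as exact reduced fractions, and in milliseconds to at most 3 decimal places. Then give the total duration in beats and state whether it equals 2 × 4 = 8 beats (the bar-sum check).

1) 0.0ms=0b +740.741ms=2b
2) 740.741ms=2b +105.82ms=2/7b
3) 846.561ms=16/7b +105.82ms=2/7b
4) 952.381ms=18/7b +211.64ms=4/7b
5) 1164.021ms=22/7b +105.82ms=2/7b
6) 1269.841ms=24/7b +105.82ms=2/7b
7) 1375.661ms=26/7b +105.82ms=2/7b
8) 1481.481ms=4b +370.37ms=1b
9) 1851.852ms=5b +370.37ms=1b
10) 2222.222ms=6b +370.37ms=1b
11) 2592.593ms=7b +370.37ms=1b
Σ=8b of 8 (162bpm 4/4) — PASS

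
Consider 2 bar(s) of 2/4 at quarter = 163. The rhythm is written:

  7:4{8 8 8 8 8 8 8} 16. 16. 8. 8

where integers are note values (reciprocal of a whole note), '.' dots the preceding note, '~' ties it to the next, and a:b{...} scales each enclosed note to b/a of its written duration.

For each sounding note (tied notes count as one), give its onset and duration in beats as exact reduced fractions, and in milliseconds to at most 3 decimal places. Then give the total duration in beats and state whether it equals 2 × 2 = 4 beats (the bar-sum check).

1) 0.0ms=0b +105.171ms=2/7b
2) 105.171ms=2/7b +105.171ms=2/7b
3) 210.342ms=4/7b +105.171ms=2/7b
4) 315.513ms=6/7b +105.171ms=2/7b
5) 420.684ms=8/7b +105.171ms=2/7b
6) 525.855ms=10/7b +105.171ms=2/7b
7) 631.025ms=12/7b +105.171ms=2/7b
8) 736.196ms=2b +138.037ms=3/8b
9) 874.233ms=19/8b +138.037ms=3/8b
10) 1012.27ms=11/4b +276.074ms=3/4b
11) 1288.344ms=7/2b +184.049ms=1/2b
Σ=4b of 4 (163bpm 2/4) — PASS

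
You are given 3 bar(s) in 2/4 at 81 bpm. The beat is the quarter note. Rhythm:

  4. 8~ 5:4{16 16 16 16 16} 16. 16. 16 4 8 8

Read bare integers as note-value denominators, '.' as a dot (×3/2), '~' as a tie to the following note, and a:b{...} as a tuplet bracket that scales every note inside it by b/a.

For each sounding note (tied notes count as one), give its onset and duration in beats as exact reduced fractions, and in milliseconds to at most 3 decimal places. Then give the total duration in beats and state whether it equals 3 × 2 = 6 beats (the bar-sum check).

1) 0.0ms=0b +1111.111ms=3/2b
2) 1111.111ms=3/2b +518.519ms=7/10b
3) 1629.63ms=11/5b +148.148ms=1/5b
4) 1777.778ms=12/5b +148.148ms=1/5b
5) 1925.926ms=13/5b +148.148ms=1/5b
6) 2074.074ms=14/5b +148.148ms=1/5b
7) 2222.222ms=3b +277.778ms=3/8b
8) 2500.0ms=27/8b +277.778ms=3/8b
9) 2777.778ms=15/4b +185.185ms=1/4b
10) 2962.963ms=4b +740.741ms=1b
11) 3703.704ms=5b +370.37ms=1/2b
12) 4074.074ms=11/2b +370.37ms=1/2b
Σ=6b of 6 (81bpm 2/4) — PASS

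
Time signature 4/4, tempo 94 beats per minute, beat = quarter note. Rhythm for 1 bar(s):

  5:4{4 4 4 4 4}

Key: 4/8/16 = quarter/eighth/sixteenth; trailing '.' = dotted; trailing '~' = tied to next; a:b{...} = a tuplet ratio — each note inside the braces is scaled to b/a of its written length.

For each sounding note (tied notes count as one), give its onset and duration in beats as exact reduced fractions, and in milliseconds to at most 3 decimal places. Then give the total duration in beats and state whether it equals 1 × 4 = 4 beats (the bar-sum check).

1) 0.0ms=0b +510.638ms=4/5b
2) 510.638ms=4/5b +510.638ms=4/5b
3) 1021.277ms=8/5b +510.638ms=4/5b
4) 1531.915ms=12/5b +510.638ms=4/5b
5) 2042.553ms=16/5b +510.638ms=4/5b
Σ=4b of 4 (94bpm 4/4) — PASS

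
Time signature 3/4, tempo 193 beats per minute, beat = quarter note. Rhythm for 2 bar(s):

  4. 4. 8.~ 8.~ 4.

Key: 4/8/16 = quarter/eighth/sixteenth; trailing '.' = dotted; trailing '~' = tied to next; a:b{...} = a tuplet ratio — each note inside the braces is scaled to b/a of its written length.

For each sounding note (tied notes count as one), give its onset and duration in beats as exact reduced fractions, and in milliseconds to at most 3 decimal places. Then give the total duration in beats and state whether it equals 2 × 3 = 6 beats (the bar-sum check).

1) 0.0ms=0b +466.321ms=3/2b
2) 466.321ms=3/2b +466.321ms=3/2b
3) 932.642ms=3b +932.642ms=3b
Σ=6b of 6 (193bpm 3/4) — PASS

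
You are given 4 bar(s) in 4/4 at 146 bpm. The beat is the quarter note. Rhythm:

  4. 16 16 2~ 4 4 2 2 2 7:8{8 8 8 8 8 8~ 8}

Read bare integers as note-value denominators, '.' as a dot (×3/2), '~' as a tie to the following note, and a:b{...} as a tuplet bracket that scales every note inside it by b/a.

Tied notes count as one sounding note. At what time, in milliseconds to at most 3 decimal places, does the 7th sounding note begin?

note 7 onset = 8b = 3287.671ms

1. 0.0ms @ 0 + 616.438ms (3/2)
2. 616.438ms @ 3/2 + 102.74ms (1/4)
3. 719.178ms @ 7/4 + 102.74ms (1/4)
4. 821.918ms @ 2 + 1232.877ms (3)
5. 2054.795ms @ 5 + 410.959ms (1)
6. 2465.753ms @ 6 + 821.918ms (2)
7. 3287.671ms @ 8 + 821.918ms (2)
8. 4109.589ms @ 10 + 821.918ms (2)
9. 4931.507ms @ 12 + 234.834ms (4/7)
10. 5166.341ms @ 88/7 + 234.834ms (4/7)
11. 5401.174ms @ 92/7 + 234.834ms (4/7)
12. 5636.008ms @ 96/7 + 234.834ms (4/7)
13. 5870.841ms @ 100/7 + 234.834ms (4/7)
14. 6105.675ms @ 104/7 + 469.667ms (8/7)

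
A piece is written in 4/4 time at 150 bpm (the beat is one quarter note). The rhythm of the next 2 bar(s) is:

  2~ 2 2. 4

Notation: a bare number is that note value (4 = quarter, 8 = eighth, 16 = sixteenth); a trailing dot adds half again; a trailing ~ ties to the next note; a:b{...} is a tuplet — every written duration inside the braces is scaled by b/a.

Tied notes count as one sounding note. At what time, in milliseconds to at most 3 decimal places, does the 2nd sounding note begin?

note 2 onset = 4b = 1600.0ms

1. 0.0ms @ 0 + 1600.0ms (4)
2. 1600.0ms @ 4 + 1200.0ms (3)
3. 2800.0ms @ 7 + 400.0ms (1)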